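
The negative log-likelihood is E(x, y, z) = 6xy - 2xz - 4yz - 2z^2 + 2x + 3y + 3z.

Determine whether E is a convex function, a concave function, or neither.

E is quadratic, so its Hessian is the constant matrix H = [[0, 6, -2], [6, 0, -4], [-2, -4, -4]].
Leading principal minors: 0, -36, 240.
Neither pattern holds ⇒ H is indefinite ⇒ neither convex nor concave.

neither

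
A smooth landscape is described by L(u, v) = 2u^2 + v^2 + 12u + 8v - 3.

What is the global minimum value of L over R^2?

L(u,v) separates as P(u) + Q(v) − 3, so its minimum is min P + min Q − 3.
P'(u) = 4u + 12 vanishes at u ∈ {-3}; Q'(v) = 2v + 8 vanishes at v ∈ {-4}.
Local minima of P (where P''>0): P(-3)=-18. Local minima of Q: Q(-4)=-16.
So the global minimum of L is P(-3) + Q(-4) − 3 = -18 − 16 − 3 = -37, attained at (-3, -4).

-37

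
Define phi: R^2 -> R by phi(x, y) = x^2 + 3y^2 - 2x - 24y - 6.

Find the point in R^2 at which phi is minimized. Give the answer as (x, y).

(1, 4)

phi(x,y) separates as P(x) + Q(y) − 6, so its minimum is min P + min Q − 6.
P'(x) = 2x - 2 vanishes at x ∈ {1}; Q'(y) = 6y - 24 vanishes at y ∈ {4}.
Local minima of P (where P''>0): P(1)=-1. Local minima of Q: Q(4)=-48.
So the global minimum of phi is P(1) + Q(4) − 6 = -1 − 48 − 6 = -55, attained at (1, 4).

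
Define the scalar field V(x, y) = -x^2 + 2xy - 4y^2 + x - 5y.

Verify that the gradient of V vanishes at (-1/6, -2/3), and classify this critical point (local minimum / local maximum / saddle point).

∇V = (-2x + 2y + 1, 2x - 8y - 5); substituting (-1/6, -2/3) gives ∇V = (0, 0), so (-1/6, -2/3) is indeed a critical point.
The Hessian of V is constant: H = [[-2, 2], [2, -8]].
det(H) = (-2)·(-8) − 2² = 12.
det(H) > 0 and tr(H) = -10 < 0, so H is negative definite and the point is a local maximum.

local maximum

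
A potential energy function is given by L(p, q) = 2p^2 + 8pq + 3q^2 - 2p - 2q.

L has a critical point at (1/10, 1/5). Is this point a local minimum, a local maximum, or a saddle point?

saddle point

The Hessian of L is constant: H = [[4, 8], [8, 6]].
det(H) = 4·6 − 8² = -40.
Since det(H) < 0, H is indefinite and the critical point is a saddle point.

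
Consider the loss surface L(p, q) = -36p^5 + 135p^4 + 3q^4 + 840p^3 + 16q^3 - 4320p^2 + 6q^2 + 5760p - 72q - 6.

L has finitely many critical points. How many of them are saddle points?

6

L separates as a function of p plus a function of q, so ∇L=0 decouples.
∂L/∂p = -180(p - 4)(p - 2)(p - 1)(p + 4) = 0 at p ∈ {-4, 1, 2, 4}; ∂L/∂q = 12(q - 1)(q + 2)(q + 3) = 0 at q ∈ {-3, -2, 1}.
The Hessian is diagonal: diag(L_pp, L_qq). Second derivatives: L_pp(-4)=43200, L_pp(1)=-2700, L_pp(2)=2160, L_pp(4)=-8640; L_qq(-3)=48, L_qq(-2)=-36, L_qq(1)=144.
Saddle points occur where the two diagonal entries have opposite signs: (-4, -2), (1, -3), (1, 1), (2, -2), (4, -3), (4, 1). Count: 6.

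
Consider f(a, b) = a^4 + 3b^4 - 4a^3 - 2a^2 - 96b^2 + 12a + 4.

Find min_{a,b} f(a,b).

f(a,b) separates as P(a) + Q(b) + 4, so its minimum is min P + min Q + 4.
P'(a) = 4(a - 3)(a - 1)(a + 1) vanishes at a ∈ {-1, 1, 3}; Q'(b) = 12b(b - 4)(b + 4) vanishes at b ∈ {-4, 0, 4}.
Local minima of P (where P''>0): P(-1)=-9, P(3)=-9. Local minima of Q: Q(-4)=-768, Q(4)=-768.
So the global minimum of f is P(-1) + Q(-4) + 4 = -9 − 768 + 4 = -773, attained at (-1, -4).

-773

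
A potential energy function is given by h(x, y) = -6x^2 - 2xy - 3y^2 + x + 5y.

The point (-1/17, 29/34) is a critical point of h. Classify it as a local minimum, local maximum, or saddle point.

The Hessian of h is constant: H = [[-12, -2], [-2, -6]].
det(H) = (-12)·(-6) − (-2)² = 68.
det(H) > 0 and tr(H) = -18 < 0, so H is negative definite and the point is a local maximum.

local maximum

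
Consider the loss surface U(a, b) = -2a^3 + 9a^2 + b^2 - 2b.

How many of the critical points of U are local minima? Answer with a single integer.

1

U separates as a function of a plus a function of b, so ∇U=0 decouples.
∂U/∂a = -6a(a - 3) = 0 at a ∈ {0, 3}; ∂U/∂b = 2(b - 1) = 0 at b ∈ {1}.
The Hessian is diagonal: diag(U_aa, U_bb). Second derivatives: U_aa(0)=18, U_aa(3)=-18; U_bb(1)=2.
Local minima occur where both diagonal entries positive: (0, 1). Count: 1.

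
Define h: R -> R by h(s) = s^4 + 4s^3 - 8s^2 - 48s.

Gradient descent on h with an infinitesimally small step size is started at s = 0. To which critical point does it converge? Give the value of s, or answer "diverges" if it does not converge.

2

h'(s) = 4(s - 2)(s + 2)(s + 3), so h'(0) = -48.
Gradient descent moves in the -h' direction, i.e. s is increasing.
The nearest critical point in that direction is s = 2, where h'' = 80 > 0 (a local minimum). The iterate converges there.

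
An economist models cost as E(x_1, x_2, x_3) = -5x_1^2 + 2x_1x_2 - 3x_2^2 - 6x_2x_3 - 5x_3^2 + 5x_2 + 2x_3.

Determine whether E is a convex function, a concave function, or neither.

concave

E is quadratic, so its Hessian is the constant matrix H = [[-10, 2, 0], [2, -6, -6], [0, -6, -10]].
Leading principal minors: -10, 56, -200.
Signs alternate −, +, − ⇒ H ≺ 0 ⇒ concave.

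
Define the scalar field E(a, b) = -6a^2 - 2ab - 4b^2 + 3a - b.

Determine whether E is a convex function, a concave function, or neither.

E is quadratic, so its Hessian is the constant matrix H = [[-12, -2], [-2, -8]].
det(H) = 92, tr(H) = -20.
det(H) > 0 and tr(H) < 0, so H is negative definite everywhere: concave.

concave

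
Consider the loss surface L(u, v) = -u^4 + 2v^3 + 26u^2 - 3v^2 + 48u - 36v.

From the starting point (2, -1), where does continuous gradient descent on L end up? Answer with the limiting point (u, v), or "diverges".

L is separable, so gradient descent decouples: u follows -∂L/∂u, v follows -∂L/∂v.
∂L/∂u = -4(u - 4)(u + 1)(u + 3); at u=2 this is 120, so u decreases.
∂L/∂v = 6(v - 3)(v + 2); at v=-1 this is -24, so v increases.
u converges to its nearest critical value -1 (a local min of the u-part); v converges to 3. The iterate converges to (-1, 3).

(-1, 3)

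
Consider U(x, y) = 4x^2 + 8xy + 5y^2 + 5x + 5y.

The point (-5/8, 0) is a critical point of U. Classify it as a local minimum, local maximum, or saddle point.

local minimum

The Hessian of U is constant: H = [[8, 8], [8, 10]].
det(H) = 8·10 − 8² = 16.
det(H) > 0 and tr(H) = 18 > 0, so H is positive definite and the point is a local minimum.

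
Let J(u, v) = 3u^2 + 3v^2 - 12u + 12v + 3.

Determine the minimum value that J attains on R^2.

J(u,v) separates as P(u) + Q(v) + 3, so its minimum is min P + min Q + 3.
P'(u) = 6u - 12 vanishes at u ∈ {2}; Q'(v) = 6v + 12 vanishes at v ∈ {-2}.
Local minima of P (where P''>0): P(2)=-12. Local minima of Q: Q(-2)=-12.
So the global minimum of J is P(2) + Q(-2) + 3 = -12 − 12 + 3 = -21, attained at (2, -2).

-21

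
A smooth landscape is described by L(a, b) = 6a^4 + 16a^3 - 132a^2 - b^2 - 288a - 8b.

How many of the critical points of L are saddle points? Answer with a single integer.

2

L separates as a function of a plus a function of b, so ∇L=0 decouples.
∂L/∂a = 24(a - 3)(a + 1)(a + 4) = 0 at a ∈ {-4, -1, 3}; ∂L/∂b = -2(b + 4) = 0 at b ∈ {-4}.
The Hessian is diagonal: diag(L_aa, L_bb). Second derivatives: L_aa(-4)=504, L_aa(-1)=-288, L_aa(3)=672; L_bb(-4)=-2.
Saddle points occur where the two diagonal entries have opposite signs: (-4, -4), (3, -4). Count: 2.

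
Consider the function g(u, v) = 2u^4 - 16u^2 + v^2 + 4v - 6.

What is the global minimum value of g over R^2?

-42

g(u,v) separates as P(u) + Q(v) − 6, so its minimum is min P + min Q − 6.
P'(u) = 8u(u - 2)(u + 2) vanishes at u ∈ {-2, 0, 2}; Q'(v) = 2v + 4 vanishes at v ∈ {-2}.
Local minima of P (where P''>0): P(-2)=-32, P(2)=-32. Local minima of Q: Q(-2)=-4.
So the global minimum of g is P(-2) + Q(-2) − 6 = -32 − 4 − 6 = -42, attained at (-2, -2).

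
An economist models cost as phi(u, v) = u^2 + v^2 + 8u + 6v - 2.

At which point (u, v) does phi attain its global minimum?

(-4, -3)

phi(u,v) separates as P(u) + Q(v) − 2, so its minimum is min P + min Q − 2.
P'(u) = 2u + 8 vanishes at u ∈ {-4}; Q'(v) = 2v + 6 vanishes at v ∈ {-3}.
Local minima of P (where P''>0): P(-4)=-16. Local minima of Q: Q(-3)=-9.
So the global minimum of phi is P(-4) + Q(-3) − 2 = -16 − 9 − 2 = -27, attained at (-4, -3).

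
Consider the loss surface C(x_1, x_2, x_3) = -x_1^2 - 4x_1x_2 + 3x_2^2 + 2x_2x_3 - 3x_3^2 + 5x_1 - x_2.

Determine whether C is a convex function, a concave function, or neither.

neither

C is quadratic, so its Hessian is the constant matrix H = [[-2, -4, 0], [-4, 6, 2], [0, 2, -6]].
Leading principal minors: -2, -28, 176.
Neither pattern holds ⇒ H is indefinite ⇒ neither convex nor concave.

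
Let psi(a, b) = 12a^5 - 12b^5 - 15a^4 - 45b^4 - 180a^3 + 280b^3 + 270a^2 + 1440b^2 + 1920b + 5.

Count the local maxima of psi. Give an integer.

4

psi separates as a function of a plus a function of b, so ∇psi=0 decouples.
∂psi/∂a = 60a(a - 3)(a - 1)(a + 3) = 0 at a ∈ {-3, 0, 1, 3}; ∂psi/∂b = -60(b - 4)(b + 1)(b + 2)(b + 4) = 0 at b ∈ {-4, -2, -1, 4}.
The Hessian is diagonal: diag(psi_aa, psi_bb). Second derivatives: psi_aa(-3)=-4320, psi_aa(0)=540, psi_aa(1)=-480, psi_aa(3)=2160; psi_bb(-4)=2880, psi_bb(-2)=-720, psi_bb(-1)=900, psi_bb(4)=-14400.
Local maxima occur where both diagonal entries negative: (-3, -2), (-3, 4), (1, -2), (1, 4). Count: 4.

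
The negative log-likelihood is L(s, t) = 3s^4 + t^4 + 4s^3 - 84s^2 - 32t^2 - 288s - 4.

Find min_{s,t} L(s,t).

L(s,t) separates as P(s) + Q(t) − 4, so its minimum is min P + min Q − 4.
P'(s) = 12(s - 4)(s + 2)(s + 3) vanishes at s ∈ {-3, -2, 4}; Q'(t) = 4t(t - 4)(t + 4) vanishes at t ∈ {-4, 0, 4}.
Local minima of P (where P''>0): P(-3)=243, P(4)=-1472. Local minima of Q: Q(-4)=-256, Q(4)=-256.
So the global minimum of L is P(4) + Q(-4) − 4 = -1472 − 256 − 4 = -1732, attained at (4, -4).

-1732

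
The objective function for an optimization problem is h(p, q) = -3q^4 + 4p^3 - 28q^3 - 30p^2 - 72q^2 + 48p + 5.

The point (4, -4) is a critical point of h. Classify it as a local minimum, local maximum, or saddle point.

saddle point

The mixed partial ∂²h/∂p∂q is 0, so the Hessian at any point is diag(h_pp, h_qq) = diag(12(2p - 5), -12(3q^2 + 14q + 12)).
At (4, -4): H = diag(36, -48).
The eigenvalues have opposite signs, so H is indefinite: a saddle point.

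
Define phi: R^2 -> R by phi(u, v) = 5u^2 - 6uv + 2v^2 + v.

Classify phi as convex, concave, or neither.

phi is quadratic, so its Hessian is the constant matrix H = [[10, -6], [-6, 4]].
det(H) = 4, tr(H) = 14.
det(H) > 0 and tr(H) > 0, so H is positive definite everywhere: convex.

convex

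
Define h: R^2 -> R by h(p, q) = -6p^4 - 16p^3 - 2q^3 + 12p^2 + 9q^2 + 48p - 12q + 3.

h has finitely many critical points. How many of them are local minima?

h separates as a function of p plus a function of q, so ∇h=0 decouples.
∂h/∂p = -24(p - 1)(p + 1)(p + 2) = 0 at p ∈ {-2, -1, 1}; ∂h/∂q = -6(q - 2)(q - 1) = 0 at q ∈ {1, 2}.
The Hessian is diagonal: diag(h_pp, h_qq). Second derivatives: h_pp(-2)=-72, h_pp(-1)=48, h_pp(1)=-144; h_qq(1)=6, h_qq(2)=-6.
Local minima occur where both diagonal entries positive: (-1, 1). Count: 1.

1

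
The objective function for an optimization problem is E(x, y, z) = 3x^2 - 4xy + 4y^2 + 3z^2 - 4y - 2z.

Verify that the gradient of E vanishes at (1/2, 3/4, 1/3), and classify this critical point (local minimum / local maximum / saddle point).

∇E = (6x - 4y, -4x + 8y - 4, 6z - 2); substituting (1/2, 3/4, 1/3) gives ∇E = (0, 0, 0), so (1/2, 3/4, 1/3) is indeed a critical point.
The Hessian is constant: H = [[6, -4, 0], [-4, 8, 0], [0, 0, 6]].
Leading principal minors: Δ₁ = 6, Δ₂ = 32, Δ₃ = 192.
All leading minors are positive, so H is positive definite: a local minimum.

local minimum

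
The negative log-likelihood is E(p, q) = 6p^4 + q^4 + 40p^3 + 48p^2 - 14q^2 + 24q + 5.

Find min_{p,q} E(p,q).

-368

E(p,q) separates as A(p) + B(q) + 5, so its minimum is min A + min B + 5.
A'(p) = 24p(p + 1)(p + 4) vanishes at p ∈ {-4, -1, 0}; B'(q) = 4(q - 2)(q - 1)(q + 3) vanishes at q ∈ {-3, 1, 2}.
Local minima of A (where A''>0): A(-4)=-256, A(0)=0. Local minima of B: B(-3)=-117, B(2)=8.
So the global minimum of E is A(-4) + B(-3) + 5 = -256 − 117 + 5 = -368, attained at (-4, -3).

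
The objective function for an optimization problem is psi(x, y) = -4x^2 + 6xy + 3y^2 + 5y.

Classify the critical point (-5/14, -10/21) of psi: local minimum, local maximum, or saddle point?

saddle point

The Hessian of psi is constant: H = [[-8, 6], [6, 6]].
det(H) = (-8)·6 − 6² = -84.
Since det(H) < 0, H is indefinite and the critical point is a saddle point.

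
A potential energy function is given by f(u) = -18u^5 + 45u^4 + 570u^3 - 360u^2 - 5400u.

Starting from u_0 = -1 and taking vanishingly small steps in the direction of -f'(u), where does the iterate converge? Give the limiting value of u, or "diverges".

f'(u) = -90(u - 5)(u - 2)(u + 2)(u + 3), so f'(-1) = -3240.
Gradient descent moves in the -f' direction, i.e. u is increasing.
The nearest critical point in that direction is u = 2, where f'' = 5400 > 0 (a local minimum). The iterate converges there.

2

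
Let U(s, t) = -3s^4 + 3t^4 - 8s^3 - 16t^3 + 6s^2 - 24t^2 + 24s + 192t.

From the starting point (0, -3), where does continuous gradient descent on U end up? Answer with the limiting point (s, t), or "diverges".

U is separable, so gradient descent decouples: s follows -∂U/∂s, t follows -∂U/∂t.
∂U/∂s = -12(s - 1)(s + 1)(s + 2); at s=0 this is 24, so s decreases.
∂U/∂t = 12(t - 4)(t - 2)(t + 2); at t=-3 this is -420, so t increases.
s converges to its nearest critical value -1 (a local min of the s-part); t converges to -2. The iterate converges to (-1, -2).

(-1, -2)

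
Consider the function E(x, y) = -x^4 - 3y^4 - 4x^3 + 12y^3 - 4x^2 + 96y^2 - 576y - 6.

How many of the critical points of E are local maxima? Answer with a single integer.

E separates as a function of x plus a function of y, so ∇E=0 decouples.
∂E/∂x = -4x(x + 1)(x + 2) = 0 at x ∈ {-2, -1, 0}; ∂E/∂y = -12(y - 4)(y - 3)(y + 4) = 0 at y ∈ {-4, 3, 4}.
The Hessian is diagonal: diag(E_xx, E_yy). Second derivatives: E_xx(-2)=-8, E_xx(-1)=4, E_xx(0)=-8; E_yy(-4)=-672, E_yy(3)=84, E_yy(4)=-96.
Local maxima occur where both diagonal entries negative: (-2, -4), (-2, 4), (0, -4), (0, 4). Count: 4.

4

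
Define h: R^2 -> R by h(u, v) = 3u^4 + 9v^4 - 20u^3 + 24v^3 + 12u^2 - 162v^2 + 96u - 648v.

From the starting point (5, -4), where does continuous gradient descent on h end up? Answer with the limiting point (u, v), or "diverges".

h is separable, so gradient descent decouples: u follows -∂h/∂u, v follows -∂h/∂v.
∂h/∂u = 12(u - 4)(u - 2)(u + 1); at u=5 this is 216, so u decreases.
∂h/∂v = 36(v - 3)(v + 2)(v + 3); at v=-4 this is -504, so v increases.
u converges to its nearest critical value 4 (a local min of the u-part); v converges to -3. The iterate converges to (4, -3).

(4, -3)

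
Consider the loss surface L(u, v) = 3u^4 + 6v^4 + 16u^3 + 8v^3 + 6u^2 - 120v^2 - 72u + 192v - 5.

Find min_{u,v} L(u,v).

-1716

L(u,v) separates as P(u) + Q(v) − 5, so its minimum is min P + min Q − 5.
P'(u) = 12(u - 1)(u + 2)(u + 3) vanishes at u ∈ {-3, -2, 1}; Q'(v) = 24(v - 2)(v - 1)(v + 4) vanishes at v ∈ {-4, 1, 2}.
Local minima of P (where P''>0): P(-3)=81, P(1)=-47. Local minima of Q: Q(-4)=-1664, Q(2)=64.
So the global minimum of L is P(1) + Q(-4) − 5 = -47 − 1664 − 5 = -1716, attained at (1, -4).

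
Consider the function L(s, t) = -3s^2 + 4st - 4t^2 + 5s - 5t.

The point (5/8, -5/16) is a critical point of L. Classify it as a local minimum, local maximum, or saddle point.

local maximum

The Hessian of L is constant: H = [[-6, 4], [4, -8]].
det(H) = (-6)·(-8) − 4² = 32.
det(H) > 0 and tr(H) = -14 < 0, so H is negative definite and the point is a local maximum.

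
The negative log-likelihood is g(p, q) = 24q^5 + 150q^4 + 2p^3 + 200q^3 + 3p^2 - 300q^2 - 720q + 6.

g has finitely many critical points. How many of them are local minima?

g separates as a function of p plus a function of q, so ∇g=0 decouples.
∂g/∂p = 6p(p + 1) = 0 at p ∈ {-1, 0}; ∂g/∂q = 120(q - 1)(q + 1)(q + 2)(q + 3) = 0 at q ∈ {-3, -2, -1, 1}.
The Hessian is diagonal: diag(g_pp, g_qq). Second derivatives: g_pp(-1)=-6, g_pp(0)=6; g_qq(-3)=-960, g_qq(-2)=360, g_qq(-1)=-480, g_qq(1)=2880.
Local minima occur where both diagonal entries positive: (0, -2), (0, 1). Count: 2.

2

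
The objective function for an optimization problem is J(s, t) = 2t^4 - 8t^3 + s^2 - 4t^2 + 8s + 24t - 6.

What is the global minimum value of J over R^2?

-40

J(s,t) separates as P(s) + Q(t) − 6, so its minimum is min P + min Q − 6.
P'(s) = 2s + 8 vanishes at s ∈ {-4}; Q'(t) = 8(t - 3)(t - 1)(t + 1) vanishes at t ∈ {-1, 1, 3}.
Local minima of P (where P''>0): P(-4)=-16. Local minima of Q: Q(-1)=-18, Q(3)=-18.
So the global minimum of J is P(-4) + Q(-1) − 6 = -16 − 18 − 6 = -40, attained at (-4, -1).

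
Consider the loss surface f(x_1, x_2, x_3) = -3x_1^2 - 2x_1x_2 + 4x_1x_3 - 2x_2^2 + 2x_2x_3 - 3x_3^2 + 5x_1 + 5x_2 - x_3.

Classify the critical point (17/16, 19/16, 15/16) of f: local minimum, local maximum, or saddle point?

local maximum

The Hessian is constant: H = [[-6, -2, 4], [-2, -4, 2], [4, 2, -6]].
Leading principal minors: Δ₁ = -6, Δ₂ = 20, Δ₃ = -64.
The minors alternate sign starting negative (−, +, −), so H is negative definite: a local maximum.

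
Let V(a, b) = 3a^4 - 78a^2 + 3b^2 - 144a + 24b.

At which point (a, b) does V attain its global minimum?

V(a,b) separates as P(a) + Q(b), so its minimum is min P + min Q.
P'(a) = 12(a - 4)(a + 1)(a + 3) vanishes at a ∈ {-3, -1, 4}; Q'(b) = 6b + 24 vanishes at b ∈ {-4}.
Local minima of P (where P''>0): P(-3)=-27, P(4)=-1056. Local minima of Q: Q(-4)=-48.
So the global minimum of V is P(4) + Q(-4) = -1056 − 48 = -1104, attained at (4, -4).

(4, -4)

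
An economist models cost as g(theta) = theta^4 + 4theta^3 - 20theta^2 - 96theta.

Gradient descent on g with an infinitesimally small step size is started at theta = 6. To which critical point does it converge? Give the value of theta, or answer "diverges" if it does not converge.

3

g'(theta) = 4(theta - 3)(theta + 2)(theta + 4), so g'(6) = 960.
Gradient descent moves in the -g' direction, i.e. theta is decreasing.
The nearest critical point in that direction is theta = 3, where g'' = 140 > 0 (a local minimum). The iterate converges there.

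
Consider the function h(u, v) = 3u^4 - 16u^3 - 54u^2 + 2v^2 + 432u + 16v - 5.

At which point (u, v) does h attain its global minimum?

(-3, -4)

h(u,v) separates as P(u) + Q(v) − 5, so its minimum is min P + min Q − 5.
P'(u) = 12(u - 4)(u - 3)(u + 3) vanishes at u ∈ {-3, 3, 4}; Q'(v) = 4v + 16 vanishes at v ∈ {-4}.
Local minima of P (where P''>0): P(-3)=-1107, P(4)=608. Local minima of Q: Q(-4)=-32.
So the global minimum of h is P(-3) + Q(-4) − 5 = -1107 − 32 − 5 = -1144, attained at (-3, -4).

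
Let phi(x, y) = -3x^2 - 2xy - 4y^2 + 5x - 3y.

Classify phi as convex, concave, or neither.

concave

phi is quadratic, so its Hessian is the constant matrix H = [[-6, -2], [-2, -8]].
det(H) = 44, tr(H) = -14.
det(H) > 0 and tr(H) < 0, so H is negative definite everywhere: concave.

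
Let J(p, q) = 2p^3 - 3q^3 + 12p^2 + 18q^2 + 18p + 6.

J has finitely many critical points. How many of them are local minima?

1

J separates as a function of p plus a function of q, so ∇J=0 decouples.
∂J/∂p = 6(p + 1)(p + 3) = 0 at p ∈ {-3, -1}; ∂J/∂q = -9q(q - 4) = 0 at q ∈ {0, 4}.
The Hessian is diagonal: diag(J_pp, J_qq). Second derivatives: J_pp(-3)=-12, J_pp(-1)=12; J_qq(0)=36, J_qq(4)=-36.
Local minima occur where both diagonal entries positive: (-1, 0). Count: 1.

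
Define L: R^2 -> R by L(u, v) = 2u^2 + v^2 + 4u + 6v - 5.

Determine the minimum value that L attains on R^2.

-16

L(u,v) separates as P(u) + Q(v) − 5, so its minimum is min P + min Q − 5.
P'(u) = 4u + 4 vanishes at u ∈ {-1}; Q'(v) = 2v + 6 vanishes at v ∈ {-3}.
Local minima of P (where P''>0): P(-1)=-2. Local minima of Q: Q(-3)=-9.
So the global minimum of L is P(-1) + Q(-3) − 5 = -2 − 9 − 5 = -16, attained at (-1, -3).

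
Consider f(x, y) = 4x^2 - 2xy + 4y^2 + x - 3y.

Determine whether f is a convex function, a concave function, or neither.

f is quadratic, so its Hessian is the constant matrix H = [[8, -2], [-2, 8]].
det(H) = 60, tr(H) = 16.
det(H) > 0 and tr(H) > 0, so H is positive definite everywhere: convex.

convex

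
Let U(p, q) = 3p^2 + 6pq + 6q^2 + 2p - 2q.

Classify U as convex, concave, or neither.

U is quadratic, so its Hessian is the constant matrix H = [[6, 6], [6, 12]].
det(H) = 36, tr(H) = 18.
det(H) > 0 and tr(H) > 0, so H is positive definite everywhere: convex.

convex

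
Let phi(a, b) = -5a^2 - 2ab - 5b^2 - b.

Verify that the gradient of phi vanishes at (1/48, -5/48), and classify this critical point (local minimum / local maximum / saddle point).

∇phi = (-10a - 2b, -2a - 10b - 1); substituting (1/48, -5/48) gives ∇phi = (0, 0), so (1/48, -5/48) is indeed a critical point.
The Hessian of phi is constant: H = [[-10, -2], [-2, -10]].
det(H) = (-10)·(-10) − (-2)² = 96.
det(H) > 0 and tr(H) = -20 < 0, so H is negative definite and the point is a local maximum.

local maximum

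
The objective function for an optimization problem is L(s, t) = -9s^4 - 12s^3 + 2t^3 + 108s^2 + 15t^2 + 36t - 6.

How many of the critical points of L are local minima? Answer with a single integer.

1

L separates as a function of s plus a function of t, so ∇L=0 decouples.
∂L/∂s = -36s(s - 2)(s + 3) = 0 at s ∈ {-3, 0, 2}; ∂L/∂t = 6(t + 2)(t + 3) = 0 at t ∈ {-3, -2}.
The Hessian is diagonal: diag(L_ss, L_tt). Second derivatives: L_ss(-3)=-540, L_ss(0)=216, L_ss(2)=-360; L_tt(-3)=-6, L_tt(-2)=6.
Local minima occur where both diagonal entries positive: (0, -2). Count: 1.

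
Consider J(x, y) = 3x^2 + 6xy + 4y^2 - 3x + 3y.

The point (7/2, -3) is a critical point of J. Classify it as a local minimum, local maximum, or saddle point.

The Hessian of J is constant: H = [[6, 6], [6, 8]].
det(H) = 6·8 − 6² = 12.
det(H) > 0 and tr(H) = 14 > 0, so H is positive definite and the point is a local minimum.

local minimum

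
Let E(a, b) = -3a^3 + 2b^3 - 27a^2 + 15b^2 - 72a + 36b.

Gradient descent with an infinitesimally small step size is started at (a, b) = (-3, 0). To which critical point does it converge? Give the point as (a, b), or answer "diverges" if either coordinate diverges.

(-4, -2)

E is separable, so gradient descent decouples: a follows -∂E/∂a, b follows -∂E/∂b.
∂E/∂a = -9(a + 2)(a + 4); at a=-3 this is 9, so a decreases.
∂E/∂b = 6(b + 2)(b + 3); at b=0 this is 36, so b decreases.
a converges to its nearest critical value -4 (a local min of the a-part); b converges to -2. The iterate converges to (-4, -2).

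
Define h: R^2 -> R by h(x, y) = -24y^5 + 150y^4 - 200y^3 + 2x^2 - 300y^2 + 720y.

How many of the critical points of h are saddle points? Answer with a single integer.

2

h separates as a function of x plus a function of y, so ∇h=0 decouples.
∂h/∂x = 4x = 0 at x ∈ {0}; ∂h/∂y = -120(y - 3)(y - 2)(y - 1)(y + 1) = 0 at y ∈ {-1, 1, 2, 3}.
The Hessian is diagonal: diag(h_xx, h_yy). Second derivatives: h_xx(0)=4; h_yy(-1)=2880, h_yy(1)=-480, h_yy(2)=360, h_yy(3)=-960.
Saddle points occur where the two diagonal entries have opposite signs: (0, 1), (0, 3). Count: 2.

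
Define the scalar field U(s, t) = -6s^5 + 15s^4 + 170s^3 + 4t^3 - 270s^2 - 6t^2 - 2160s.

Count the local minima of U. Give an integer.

U separates as a function of s plus a function of t, so ∇U=0 decouples.
∂U/∂s = -30(s - 4)(s - 3)(s + 2)(s + 3) = 0 at s ∈ {-3, -2, 3, 4}; ∂U/∂t = 12t(t - 1) = 0 at t ∈ {0, 1}.
The Hessian is diagonal: diag(U_ss, U_tt). Second derivatives: U_ss(-3)=1260, U_ss(-2)=-900, U_ss(3)=900, U_ss(4)=-1260; U_tt(0)=-12, U_tt(1)=12.
Local minima occur where both diagonal entries positive: (-3, 1), (3, 1). Count: 2.

2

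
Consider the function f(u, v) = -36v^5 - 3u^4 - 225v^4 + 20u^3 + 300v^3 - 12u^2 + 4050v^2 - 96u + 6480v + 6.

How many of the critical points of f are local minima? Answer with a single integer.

f separates as a function of u plus a function of v, so ∇f=0 decouples.
∂f/∂u = -12(u - 4)(u - 2)(u + 1) = 0 at u ∈ {-1, 2, 4}; ∂f/∂v = -180(v - 3)(v + 1)(v + 3)(v + 4) = 0 at v ∈ {-4, -3, -1, 3}.
The Hessian is diagonal: diag(f_uu, f_vv). Second derivatives: f_uu(-1)=-180, f_uu(2)=72, f_uu(4)=-120; f_vv(-4)=3780, f_vv(-3)=-2160, f_vv(-1)=4320, f_vv(3)=-30240.
Local minima occur where both diagonal entries positive: (2, -4), (2, -1). Count: 2.

2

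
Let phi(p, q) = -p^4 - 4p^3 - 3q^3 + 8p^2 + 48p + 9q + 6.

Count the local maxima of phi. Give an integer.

phi separates as a function of p plus a function of q, so ∇phi=0 decouples.
∂phi/∂p = -4(p - 2)(p + 2)(p + 3) = 0 at p ∈ {-3, -2, 2}; ∂phi/∂q = -9(q - 1)(q + 1) = 0 at q ∈ {-1, 1}.
The Hessian is diagonal: diag(phi_pp, phi_qq). Second derivatives: phi_pp(-3)=-20, phi_pp(-2)=16, phi_pp(2)=-80; phi_qq(-1)=18, phi_qq(1)=-18.
Local maxima occur where both diagonal entries negative: (-3, 1), (2, 1). Count: 2.

2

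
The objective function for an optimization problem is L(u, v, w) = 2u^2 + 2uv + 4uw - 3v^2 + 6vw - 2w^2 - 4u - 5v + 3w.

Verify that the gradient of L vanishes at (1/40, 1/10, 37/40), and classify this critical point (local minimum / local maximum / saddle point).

∇L = (4u + 2v + 4w - 4, 2u - 6v + 6w - 5, 4u + 6v - 4w + 3); substituting (1/40, 1/10, 37/40) gives ∇L = (0, 0, 0), so (1/40, 1/10, 37/40) is indeed a critical point.
The Hessian is constant: H = [[4, 2, 4], [2, -6, 6], [4, 6, -4]].
Leading principal minors: Δ₁ = 4, Δ₂ = -28, Δ₃ = 160.
The minors fit neither the all-positive nor the alternating-sign pattern, so H is indefinite: a saddle point.

saddle point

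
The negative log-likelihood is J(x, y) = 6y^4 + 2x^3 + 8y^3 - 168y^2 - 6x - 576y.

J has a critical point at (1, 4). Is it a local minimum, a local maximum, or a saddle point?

local minimum

The mixed partial ∂²J/∂x∂y is 0, so the Hessian at any point is diag(J_xx, J_yy) = diag(12x, 24(3y^2 + 2y - 14)).
At (1, 4): H = diag(12, 1008).
Both eigenvalues are positive, so H is positive definite: a local minimum.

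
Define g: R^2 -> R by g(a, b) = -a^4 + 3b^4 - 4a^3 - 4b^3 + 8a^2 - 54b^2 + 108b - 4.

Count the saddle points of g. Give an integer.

5

g separates as a function of a plus a function of b, so ∇g=0 decouples.
∂g/∂a = -4a(a - 1)(a + 4) = 0 at a ∈ {-4, 0, 1}; ∂g/∂b = 12(b - 3)(b - 1)(b + 3) = 0 at b ∈ {-3, 1, 3}.
The Hessian is diagonal: diag(g_aa, g_bb). Second derivatives: g_aa(-4)=-80, g_aa(0)=16, g_aa(1)=-20; g_bb(-3)=288, g_bb(1)=-96, g_bb(3)=144.
Saddle points occur where the two diagonal entries have opposite signs: (-4, -3), (-4, 3), (0, 1), (1, -3), (1, 3). Count: 5.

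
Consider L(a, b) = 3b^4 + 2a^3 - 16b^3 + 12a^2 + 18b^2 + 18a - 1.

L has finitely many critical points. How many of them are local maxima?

1

L separates as a function of a plus a function of b, so ∇L=0 decouples.
∂L/∂a = 6(a + 1)(a + 3) = 0 at a ∈ {-3, -1}; ∂L/∂b = 12b(b - 3)(b - 1) = 0 at b ∈ {0, 1, 3}.
The Hessian is diagonal: diag(L_aa, L_bb). Second derivatives: L_aa(-3)=-12, L_aa(-1)=12; L_bb(0)=36, L_bb(1)=-24, L_bb(3)=72.
Local maxima occur where both diagonal entries negative: (-3, 1). Count: 1.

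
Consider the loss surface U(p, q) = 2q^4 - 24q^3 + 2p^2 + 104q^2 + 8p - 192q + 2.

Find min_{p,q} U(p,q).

-134

U(p,q) separates as A(p) + B(q) + 2, so its minimum is min A + min B + 2.
A'(p) = 4p + 8 vanishes at p ∈ {-2}; B'(q) = 8(q - 4)(q - 3)(q - 2) vanishes at q ∈ {2, 3, 4}.
Local minima of A (where A''>0): A(-2)=-8. Local minima of B: B(2)=-128, B(4)=-128.
So the global minimum of U is A(-2) + B(2) + 2 = -8 − 128 + 2 = -134, attained at (-2, 2).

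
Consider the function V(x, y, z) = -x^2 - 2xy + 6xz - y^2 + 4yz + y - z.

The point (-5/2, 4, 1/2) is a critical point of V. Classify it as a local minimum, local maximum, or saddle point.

The Hessian is constant: H = [[-2, -2, 6], [-2, -2, 4], [6, 4, 0]].
Leading principal minors: Δ₁ = -2, Δ₂ = 0, Δ₃ = 8.
The minors fit neither the all-positive nor the alternating-sign pattern, so H is indefinite: a saddle point.

saddle point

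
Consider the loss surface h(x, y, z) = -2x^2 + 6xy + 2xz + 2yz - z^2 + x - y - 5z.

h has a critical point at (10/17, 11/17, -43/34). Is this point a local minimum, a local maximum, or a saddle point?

saddle point

The Hessian is constant: H = [[-4, 6, 2], [6, 0, 2], [2, 2, -2]].
Leading principal minors: Δ₁ = -4, Δ₂ = -36, Δ₃ = 136.
The minors fit neither the all-positive nor the alternating-sign pattern, so H is indefinite: a saddle point.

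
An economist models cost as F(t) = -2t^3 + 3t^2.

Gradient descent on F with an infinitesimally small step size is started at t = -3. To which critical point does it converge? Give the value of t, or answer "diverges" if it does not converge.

0

F'(t) = -6t(t - 1), so F'(-3) = -72.
Gradient descent moves in the -F' direction, i.e. t is increasing.
The nearest critical point in that direction is t = 0, where F'' = 6 > 0 (a local minimum). The iterate converges there.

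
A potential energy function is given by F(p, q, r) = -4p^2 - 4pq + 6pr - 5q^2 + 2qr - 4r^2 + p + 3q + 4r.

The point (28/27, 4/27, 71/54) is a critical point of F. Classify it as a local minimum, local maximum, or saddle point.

local maximum

The Hessian is constant: H = [[-8, -4, 6], [-4, -10, 2], [6, 2, -8]].
Leading principal minors: Δ₁ = -8, Δ₂ = 64, Δ₃ = -216.
The minors alternate sign starting negative (−, +, −), so H is negative definite: a local maximum.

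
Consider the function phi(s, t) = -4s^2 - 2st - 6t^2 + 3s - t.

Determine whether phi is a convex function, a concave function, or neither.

phi is quadratic, so its Hessian is the constant matrix H = [[-8, -2], [-2, -12]].
det(H) = 92, tr(H) = -20.
det(H) > 0 and tr(H) < 0, so H is negative definite everywhere: concave.

concave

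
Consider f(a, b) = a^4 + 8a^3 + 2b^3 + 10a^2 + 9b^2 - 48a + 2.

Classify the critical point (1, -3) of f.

The mixed partial ∂²f/∂a∂b is 0, so the Hessian at any point is diag(f_aa, f_bb) = diag(4(3a^2 + 12a + 5), 6(2b + 3)).
At (1, -3): H = diag(80, -18).
The eigenvalues have opposite signs, so H is indefinite: a saddle point.

saddle point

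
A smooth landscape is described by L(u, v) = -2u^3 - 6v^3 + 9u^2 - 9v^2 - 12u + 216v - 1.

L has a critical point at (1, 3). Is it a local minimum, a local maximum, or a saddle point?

saddle point

The mixed partial ∂²L/∂u∂v is 0, so the Hessian at any point is diag(L_uu, L_vv) = diag(6(-2u + 3), -18(2v + 1)).
At (1, 3): H = diag(6, -126).
The eigenvalues have opposite signs, so H is indefinite: a saddle point.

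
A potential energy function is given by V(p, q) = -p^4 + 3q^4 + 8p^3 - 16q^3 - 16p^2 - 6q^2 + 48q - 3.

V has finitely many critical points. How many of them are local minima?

V separates as a function of p plus a function of q, so ∇V=0 decouples.
∂V/∂p = -4p(p - 4)(p - 2) = 0 at p ∈ {0, 2, 4}; ∂V/∂q = 12(q - 4)(q - 1)(q + 1) = 0 at q ∈ {-1, 1, 4}.
The Hessian is diagonal: diag(V_pp, V_qq). Second derivatives: V_pp(0)=-32, V_pp(2)=16, V_pp(4)=-32; V_qq(-1)=120, V_qq(1)=-72, V_qq(4)=180.
Local minima occur where both diagonal entries positive: (2, -1), (2, 4). Count: 2.

2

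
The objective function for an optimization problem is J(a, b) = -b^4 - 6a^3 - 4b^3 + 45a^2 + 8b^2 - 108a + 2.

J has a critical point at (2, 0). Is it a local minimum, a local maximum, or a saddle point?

local minimum

The mixed partial ∂²J/∂a∂b is 0, so the Hessian at any point is diag(J_aa, J_bb) = diag(18(-2a + 5), 4(-3b^2 - 6b + 4)).
At (2, 0): H = diag(18, 16).
Both eigenvalues are positive, so H is positive definite: a local minimum.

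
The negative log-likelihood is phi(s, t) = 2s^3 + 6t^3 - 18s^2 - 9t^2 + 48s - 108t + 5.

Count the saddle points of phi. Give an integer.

2

phi separates as a function of s plus a function of t, so ∇phi=0 decouples.
∂phi/∂s = 6(s - 4)(s - 2) = 0 at s ∈ {2, 4}; ∂phi/∂t = 18(t - 3)(t + 2) = 0 at t ∈ {-2, 3}.
The Hessian is diagonal: diag(phi_ss, phi_tt). Second derivatives: phi_ss(2)=-12, phi_ss(4)=12; phi_tt(-2)=-90, phi_tt(3)=90.
Saddle points occur where the two diagonal entries have opposite signs: (2, 3), (4, -2). Count: 2.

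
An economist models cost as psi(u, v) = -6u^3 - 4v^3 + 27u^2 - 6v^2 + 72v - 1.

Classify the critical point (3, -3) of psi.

saddle point

The mixed partial ∂²psi/∂u∂v is 0, so the Hessian at any point is diag(psi_uu, psi_vv) = diag(18(-2u + 3), -12(2v + 1)).
At (3, -3): H = diag(-54, 60).
The eigenvalues have opposite signs, so H is indefinite: a saddle point.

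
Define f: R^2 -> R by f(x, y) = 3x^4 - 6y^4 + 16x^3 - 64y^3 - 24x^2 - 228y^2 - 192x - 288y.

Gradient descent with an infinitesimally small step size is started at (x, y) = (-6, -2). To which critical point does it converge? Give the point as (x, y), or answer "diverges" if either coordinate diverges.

f is separable, so gradient descent decouples: x follows -∂f/∂x, y follows -∂f/∂y.
∂f/∂x = 12(x - 2)(x + 2)(x + 4); at x=-6 this is -768, so x increases.
∂f/∂y = -24(y + 1)(y + 3)(y + 4); at y=-2 this is 48, so y decreases.
x converges to its nearest critical value -4 (a local min of the x-part); y converges to -3. The iterate converges to (-4, -3).

(-4, -3)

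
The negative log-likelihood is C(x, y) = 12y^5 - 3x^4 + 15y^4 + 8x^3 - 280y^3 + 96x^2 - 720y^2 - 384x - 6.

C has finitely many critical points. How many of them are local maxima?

C separates as a function of x plus a function of y, so ∇C=0 decouples.
∂C/∂x = -12(x - 4)(x - 2)(x + 4) = 0 at x ∈ {-4, 2, 4}; ∂C/∂y = 60y(y - 4)(y + 2)(y + 3) = 0 at y ∈ {-3, -2, 0, 4}.
The Hessian is diagonal: diag(C_xx, C_yy). Second derivatives: C_xx(-4)=-576, C_xx(2)=144, C_xx(4)=-192; C_yy(-3)=-1260, C_yy(-2)=720, C_yy(0)=-1440, C_yy(4)=10080.
Local maxima occur where both diagonal entries negative: (-4, -3), (-4, 0), (4, -3), (4, 0). Count: 4.

4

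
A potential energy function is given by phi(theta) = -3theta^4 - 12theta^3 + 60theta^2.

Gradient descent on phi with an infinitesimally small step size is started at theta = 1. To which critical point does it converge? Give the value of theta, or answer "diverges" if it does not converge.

0

phi'(theta) = -12theta(theta - 2)(theta + 5), so phi'(1) = 72.
Gradient descent moves in the -phi' direction, i.e. theta is decreasing.
The nearest critical point in that direction is theta = 0, where phi'' = 120 > 0 (a local minimum). The iterate converges there.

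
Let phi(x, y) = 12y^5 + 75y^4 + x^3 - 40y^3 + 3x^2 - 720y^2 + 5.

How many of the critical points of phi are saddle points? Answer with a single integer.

4

phi separates as a function of x plus a function of y, so ∇phi=0 decouples.
∂phi/∂x = 3x(x + 2) = 0 at x ∈ {-2, 0}; ∂phi/∂y = 60y(y - 2)(y + 3)(y + 4) = 0 at y ∈ {-4, -3, 0, 2}.
The Hessian is diagonal: diag(phi_xx, phi_yy). Second derivatives: phi_xx(-2)=-6, phi_xx(0)=6; phi_yy(-4)=-1440, phi_yy(-3)=900, phi_yy(0)=-1440, phi_yy(2)=3600.
Saddle points occur where the two diagonal entries have opposite signs: (-2, -3), (-2, 2), (0, -4), (0, 0). Count: 4.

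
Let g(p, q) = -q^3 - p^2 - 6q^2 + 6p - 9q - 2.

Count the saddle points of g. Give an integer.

g separates as a function of p plus a function of q, so ∇g=0 decouples.
∂g/∂p = -2(p - 3) = 0 at p ∈ {3}; ∂g/∂q = -3(q + 1)(q + 3) = 0 at q ∈ {-3, -1}.
The Hessian is diagonal: diag(g_pp, g_qq). Second derivatives: g_pp(3)=-2; g_qq(-3)=6, g_qq(-1)=-6.
Saddle points occur where the two diagonal entries have opposite signs: (3, -3). Count: 1.

1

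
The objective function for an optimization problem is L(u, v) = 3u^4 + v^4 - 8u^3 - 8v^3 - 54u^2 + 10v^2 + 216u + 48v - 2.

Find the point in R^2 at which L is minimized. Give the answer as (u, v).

(-3, -1)

L(u,v) separates as P(u) + Q(v) − 2, so its minimum is min P + min Q − 2.
P'(u) = 12(u - 3)(u - 2)(u + 3) vanishes at u ∈ {-3, 2, 3}; Q'(v) = 4(v - 4)(v - 3)(v + 1) vanishes at v ∈ {-1, 3, 4}.
Local minima of P (where P''>0): P(-3)=-675, P(3)=189. Local minima of Q: Q(-1)=-29, Q(4)=96.
So the global minimum of L is P(-3) + Q(-1) − 2 = -675 − 29 − 2 = -706, attained at (-3, -1).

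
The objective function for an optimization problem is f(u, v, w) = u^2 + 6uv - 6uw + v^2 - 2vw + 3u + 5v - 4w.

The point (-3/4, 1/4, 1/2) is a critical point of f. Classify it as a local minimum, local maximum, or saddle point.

The Hessian is constant: H = [[2, 6, -6], [6, 2, -2], [-6, -2, 0]].
Leading principal minors: Δ₁ = 2, Δ₂ = -32, Δ₃ = 64.
The minors fit neither the all-positive nor the alternating-sign pattern, so H is indefinite: a saddle point.

saddle point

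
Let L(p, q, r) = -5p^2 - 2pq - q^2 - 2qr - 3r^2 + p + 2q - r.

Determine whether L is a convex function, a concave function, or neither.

concave

L is quadratic, so its Hessian is the constant matrix H = [[-10, -2, 0], [-2, -2, -2], [0, -2, -6]].
Leading principal minors: -10, 16, -56.
Signs alternate −, +, − ⇒ H ≺ 0 ⇒ concave.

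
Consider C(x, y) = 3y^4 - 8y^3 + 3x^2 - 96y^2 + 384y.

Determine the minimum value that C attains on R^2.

-1792

C(x,y) separates as P(x) + Q(y), so its minimum is min P + min Q.
P'(x) = 6x vanishes at x ∈ {0}; Q'(y) = 12(y - 4)(y - 2)(y + 4) vanishes at y ∈ {-4, 2, 4}.
Local minima of P (where P''>0): P(0)=0. Local minima of Q: Q(-4)=-1792, Q(4)=256.
So the global minimum of C is P(0) + Q(-4) = 0 − 1792 = -1792, attained at (0, -4).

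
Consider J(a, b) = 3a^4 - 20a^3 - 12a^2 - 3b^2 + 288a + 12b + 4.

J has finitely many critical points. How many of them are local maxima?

1

J separates as a function of a plus a function of b, so ∇J=0 decouples.
∂J/∂a = 12(a - 4)(a - 3)(a + 2) = 0 at a ∈ {-2, 3, 4}; ∂J/∂b = -6(b - 2) = 0 at b ∈ {2}.
The Hessian is diagonal: diag(J_aa, J_bb). Second derivatives: J_aa(-2)=360, J_aa(3)=-60, J_aa(4)=72; J_bb(2)=-6.
Local maxima occur where both diagonal entries negative: (3, 2). Count: 1.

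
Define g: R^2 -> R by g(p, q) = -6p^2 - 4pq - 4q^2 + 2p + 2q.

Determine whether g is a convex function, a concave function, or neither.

concave

g is quadratic, so its Hessian is the constant matrix H = [[-12, -4], [-4, -8]].
det(H) = 80, tr(H) = -20.
det(H) > 0 and tr(H) < 0, so H is negative definite everywhere: concave.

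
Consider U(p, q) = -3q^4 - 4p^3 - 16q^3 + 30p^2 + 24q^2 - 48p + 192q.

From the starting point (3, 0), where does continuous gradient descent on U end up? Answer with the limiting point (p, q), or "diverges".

U is separable, so gradient descent decouples: p follows -∂U/∂p, q follows -∂U/∂q.
∂U/∂p = -12(p - 4)(p - 1); at p=3 this is 24, so p decreases.
∂U/∂q = -12(q - 2)(q + 2)(q + 4); at q=0 this is 192, so q decreases.
p converges to its nearest critical value 1 (a local min of the p-part); q converges to -2. The iterate converges to (1, -2).

(1, -2)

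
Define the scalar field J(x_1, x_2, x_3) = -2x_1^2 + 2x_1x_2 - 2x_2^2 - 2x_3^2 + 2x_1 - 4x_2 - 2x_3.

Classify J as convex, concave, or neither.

concave

J is quadratic, so its Hessian is the constant matrix H = [[-4, 2, 0], [2, -4, 0], [0, 0, -4]].
Leading principal minors: -4, 12, -48.
Signs alternate −, +, − ⇒ H ≺ 0 ⇒ concave.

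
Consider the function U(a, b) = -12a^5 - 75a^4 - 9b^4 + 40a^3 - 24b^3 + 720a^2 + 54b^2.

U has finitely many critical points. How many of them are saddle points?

6

U separates as a function of a plus a function of b, so ∇U=0 decouples.
∂U/∂a = -60a(a - 2)(a + 3)(a + 4) = 0 at a ∈ {-4, -3, 0, 2}; ∂U/∂b = -36b(b - 1)(b + 3) = 0 at b ∈ {-3, 0, 1}.
The Hessian is diagonal: diag(U_aa, U_bb). Second derivatives: U_aa(-4)=1440, U_aa(-3)=-900, U_aa(0)=1440, U_aa(2)=-3600; U_bb(-3)=-432, U_bb(0)=108, U_bb(1)=-144.
Saddle points occur where the two diagonal entries have opposite signs: (-4, -3), (-4, 1), (-3, 0), (0, -3), (0, 1), (2, 0). Count: 6.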